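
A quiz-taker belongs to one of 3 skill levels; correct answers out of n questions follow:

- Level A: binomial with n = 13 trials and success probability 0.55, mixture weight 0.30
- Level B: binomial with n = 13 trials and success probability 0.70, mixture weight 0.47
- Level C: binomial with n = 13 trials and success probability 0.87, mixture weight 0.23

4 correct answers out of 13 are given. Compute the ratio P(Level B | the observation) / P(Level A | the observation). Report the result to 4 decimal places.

0.1069

Only the two components matter; the odds are (P(Z=i) f_i(x)) / (P(Z=j) f_j(x)).
Binomial probabilities:
  p_A = 0.0495073
  p_B = 0.00337901
  p_C = 4.34383e-06
Odds = (0.47/0.30) × (0.00337901/0.0495073) = 1.56667 × 0.0682527 ≈ 0.1069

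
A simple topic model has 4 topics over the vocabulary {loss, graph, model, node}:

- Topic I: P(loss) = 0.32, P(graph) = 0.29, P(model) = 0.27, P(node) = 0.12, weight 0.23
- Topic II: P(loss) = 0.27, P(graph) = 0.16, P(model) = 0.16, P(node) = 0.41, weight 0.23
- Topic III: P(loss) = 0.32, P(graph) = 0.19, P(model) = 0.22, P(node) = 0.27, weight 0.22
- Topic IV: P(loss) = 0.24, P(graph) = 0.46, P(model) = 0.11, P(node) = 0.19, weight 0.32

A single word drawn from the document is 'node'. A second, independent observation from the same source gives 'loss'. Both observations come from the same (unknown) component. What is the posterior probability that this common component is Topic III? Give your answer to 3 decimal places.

0.280

Posterior ∝ prior × likelihood, so P(k | x) ∝ π_k f_k(x); normalise over all components.
Since both observations come from the same component, the likelihood for component k is f_k(x₁)·f_k(x₂).
  p_I = [0.12] × [0.32] = 0.0384
  p_II = [0.41] × [0.27] = 0.1107
  p_III = [0.27] × [0.32] = 0.0864
  p_IV = [0.19] × [0.24] = 0.0456
Multiply by the mixture weights:
  π_I·p_I = 0.23 × 0.0384 = 0.008832
  π_II·p_II = 0.23 × 0.1107 = 0.025461
  π_III·p_III = 0.22 × 0.0864 = 0.019008
  π_IV·p_IV = 0.32 × 0.0456 = 0.014592
Sum: 0.008832 + 0.025461 + 0.019008 + 0.014592 = 0.067893
P(Topic III | x₁,x₂) = 0.019008 / 0.067893 ≈ 0.280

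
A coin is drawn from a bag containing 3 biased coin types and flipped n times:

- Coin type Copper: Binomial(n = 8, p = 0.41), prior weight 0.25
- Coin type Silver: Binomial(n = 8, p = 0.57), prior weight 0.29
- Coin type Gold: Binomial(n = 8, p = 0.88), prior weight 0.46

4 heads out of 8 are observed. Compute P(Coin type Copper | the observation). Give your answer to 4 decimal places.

0.4368

By Bayes' theorem, P(k | x) = P(Z=k) f_k(x) / Σ_j P(Z=j) f_j(x).
Component likelihoods at x = 4 heads out of 8:
  f_Copper = C(8,4)·0.41^4·0.59^4 = 70·0.0282576·0.121174 = 0.239685
  f_Silver = C(8,4)·0.57^4·0.43^4 = 70·0.10556·0.034188 = 0.252622
  f_Gold = C(8,4)·0.88^4·0.12^4 = 70·0.599695·0.00020736 = 0.0087047
Multiply by the mixture weights:
  P(Z=Copper)·f_Copper = 0.25 × 0.239685 = 0.0599213
  P(Z=Silver)·f_Silver = 0.29 × 0.252622 = 0.0732604
  P(Z=Gold)·f_Gold = 0.46 × 0.0087047 = 0.00400416
Denominator: 0.0599213 + 0.0732604 + 0.00400416 = 0.137186
Responsibility of Coin type Copper: 0.0599213 / 0.137186 ≈ 0.4368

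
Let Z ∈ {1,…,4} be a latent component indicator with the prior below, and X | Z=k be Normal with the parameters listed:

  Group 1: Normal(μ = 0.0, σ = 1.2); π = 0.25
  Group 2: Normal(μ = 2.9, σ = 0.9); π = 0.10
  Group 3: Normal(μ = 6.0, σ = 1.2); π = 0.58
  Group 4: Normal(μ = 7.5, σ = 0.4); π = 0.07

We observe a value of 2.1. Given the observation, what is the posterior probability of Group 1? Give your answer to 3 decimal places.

By Bayes' theorem, P(k | x) = P(Z=k) f_k(x) / Σ_j P(Z=j) f_j(x).
Component likelihoods at x = 2.1:
  L_1 = 0.0718978
  L_2 = 0.298603
  L_3 = 0.00169087
  L_4 = 2.65317e-40
Prior × likelihood for each component:
  P(Z=1)·L_1 = 0.25 × 0.0718978 = 0.0179744
  P(Z=2)·L_2 = 0.10 × 0.298603 = 0.0298603
  P(Z=3)·L_3 = 0.58 × 0.00169087 = 0.000980707
  P(Z=4)·L_4 = 0.07 × 2.65317e-40 = 1.85722e-41
Normaliser: 0.0179744 + 0.0298603 + 0.000980707 + 1.85722e-41 = 0.0488155
Responsibility of Group 1: 0.0179744 / 0.0488155 ≈ 0.368

0.368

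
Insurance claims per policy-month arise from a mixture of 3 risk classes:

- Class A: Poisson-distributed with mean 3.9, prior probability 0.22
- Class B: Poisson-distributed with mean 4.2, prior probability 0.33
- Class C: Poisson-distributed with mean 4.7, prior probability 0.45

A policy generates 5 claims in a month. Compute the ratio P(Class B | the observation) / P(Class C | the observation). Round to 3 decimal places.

0.689

The posterior odds equal the prior odds times the likelihood ratio: (P(Z=i)/P(Z=j))·(f_i(x)/f_j(x)).
Evaluate each component's likelihood at the observed value:
  p_A = e^(−3.9)·3.9^5/5! = 0.152193
  p_B = e^(−4.2)·4.2^5/5! = 0.163316
  p_C = e^(−4.7)·4.7^5/5! = 0.17383
0.0538942 / 0.0782234 ≈ 0.689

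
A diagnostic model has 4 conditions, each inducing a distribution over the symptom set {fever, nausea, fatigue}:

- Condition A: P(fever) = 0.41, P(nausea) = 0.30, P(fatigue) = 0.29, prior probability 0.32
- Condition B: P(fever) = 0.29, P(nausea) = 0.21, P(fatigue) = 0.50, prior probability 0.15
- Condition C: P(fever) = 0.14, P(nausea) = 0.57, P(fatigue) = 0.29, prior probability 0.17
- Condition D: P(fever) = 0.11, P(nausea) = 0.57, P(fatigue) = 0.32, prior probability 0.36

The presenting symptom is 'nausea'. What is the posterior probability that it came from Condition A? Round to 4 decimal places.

0.2235

P(component k | x) = w_k·f_k(x) / marginal(x), where marginal(x) = Σ_j w_j·f_j(x).
Categorical probabilities:
  f_A = 0.3
  f_B = 0.21
  f_C = 0.57
  f_D = 0.57
Weight by the priors:
  w_A·f_A = 0.32 × 0.3 = 0.096
  w_B·f_B = 0.15 × 0.21 = 0.0315
  w_C·f_C = 0.17 × 0.57 = 0.0969
  w_D·f_D = 0.36 × 0.57 = 0.2052
Denominator: 0.096 + 0.0315 + 0.0969 + 0.2052 = 0.4296
P(Condition A | the observation) ≈ 0.2235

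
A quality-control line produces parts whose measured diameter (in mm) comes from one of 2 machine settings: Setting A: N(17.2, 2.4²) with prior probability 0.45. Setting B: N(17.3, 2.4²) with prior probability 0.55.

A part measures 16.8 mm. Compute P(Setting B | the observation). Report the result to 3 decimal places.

The responsibility of component k is π_k f_k(x) divided by Σ_j π_j f_j(x).
Evaluate each component's likelihood at the observed value:
  f_A = (1/(2.4·√(2π)))·exp(−(16.8−17.2)²/(2·2.4²)) = 0.166226·exp(-0.01389) = 0.163933
  f_B = (1/(2.4·√(2π)))·exp(−(16.8−17.3)²/(2·2.4²)) = 0.166226·exp(-0.02170) = 0.162657
Weight by the priors:
  π_A·f_A = 0.45 × 0.163933 = 0.0737699
  π_B·f_B = 0.55 × 0.162657 = 0.0894616
Normaliser: 0.0737699 + 0.0894616 = 0.163232
P(Setting B | x) = 0.0894616 / 0.163232 ≈ 0.548

0.548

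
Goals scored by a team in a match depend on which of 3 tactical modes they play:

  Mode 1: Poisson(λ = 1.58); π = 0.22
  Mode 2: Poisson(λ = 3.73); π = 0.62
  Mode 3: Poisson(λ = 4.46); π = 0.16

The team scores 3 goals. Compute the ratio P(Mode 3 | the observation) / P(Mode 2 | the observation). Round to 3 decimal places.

Since P(k|x) ∝ w_k f_k(x), the posterior odds are w_i f_i(x) / (w_j f_j(x)).
Evaluate each component's likelihood at the observed value:
  f_1 = e^(−1.58)·1.58^3/3! = 0.135405
  f_2 = e^(−3.73)·3.73^3/3! = 0.207519
  f_3 = e^(−4.46)·4.46^3/3! = 0.170962
0.0273539 / 0.128661 ≈ 0.213

0.213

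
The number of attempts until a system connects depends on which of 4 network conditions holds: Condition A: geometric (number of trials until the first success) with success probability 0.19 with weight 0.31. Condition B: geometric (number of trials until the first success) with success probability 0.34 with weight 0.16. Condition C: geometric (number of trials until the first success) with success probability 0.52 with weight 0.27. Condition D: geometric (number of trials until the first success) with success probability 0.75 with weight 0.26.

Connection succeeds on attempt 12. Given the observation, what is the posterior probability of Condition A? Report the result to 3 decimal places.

By Bayes' theorem, P(k | x) = w_k f_k(x) / Σ_j w_j f_j(x).
Evaluate each component's likelihood at the observed value:
  L_A = 0.19·(1−0.19)^11 = 0.19·0.0984771 = 0.0187106
  L_B = 0.34·(1−0.34)^11 = 0.34·0.010351 = 0.00351935
  L_C = 0.52·(1−0.52)^11 = 0.52·0.00031164 = 0.000162053
  L_D = 0.75·(1−0.75)^11 = 0.75·2.38419e-07 = 1.78814e-07
Weight by the priors:
  w_A·L_A = 0.31 × 0.0187106 = 0.0058003
  w_B·L_B = 0.16 × 0.00351935 = 0.000563096
  w_C·L_C = 0.27 × 0.000162053 = 4.37543e-05
  w_D·L_D = 0.26 × 1.78814e-07 = 4.64916e-08
Evidence: 0.0058003 + 0.000563096 + 4.37543e-05 + 4.64916e-08 = 0.0064072
P(Condition A | the observation) = 0.0058003 / 0.0064072 ≈ 0.905

0.905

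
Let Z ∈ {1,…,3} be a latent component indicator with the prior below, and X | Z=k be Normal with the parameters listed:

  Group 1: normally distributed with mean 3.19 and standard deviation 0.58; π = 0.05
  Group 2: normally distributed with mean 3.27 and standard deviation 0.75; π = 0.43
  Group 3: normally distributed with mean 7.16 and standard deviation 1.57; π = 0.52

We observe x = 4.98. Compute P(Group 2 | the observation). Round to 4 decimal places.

P(component k | x) = w_k·f_k(x) / marginal(x), where marginal(x) = Σ_j w_j·f_j(x).
Evaluate each component's likelihood at the observed value:
  L_1 = 0.00587795
  L_2 = 0.0395394
  L_3 = 0.0969045
Multiply by the mixture weights:
  w_1·L_1 = 0.05 × 0.00587795 = 0.000293897
  w_2·L_2 = 0.43 × 0.0395394 = 0.017002
  w_3·L_3 = 0.52 × 0.0969045 = 0.0503904
Sum: 0.000293897 + 0.017002 + 0.0503904 = 0.0676862
P(Group 2 | the observation) = 0.017002 / 0.0676862 ≈ 0.2512

0.2512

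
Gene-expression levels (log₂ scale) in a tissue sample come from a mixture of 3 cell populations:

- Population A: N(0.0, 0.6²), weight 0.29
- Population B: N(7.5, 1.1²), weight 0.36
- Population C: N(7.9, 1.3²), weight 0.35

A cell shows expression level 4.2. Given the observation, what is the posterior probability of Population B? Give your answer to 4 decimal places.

Posterior ∝ prior × likelihood, so P(k | x) ∝ π_k f_k(x); normalise over all components.
Evaluate each component's likelihood at the observed value:
  f_A = (1/(0.6·√(2π)))·exp(−(4.2−0.0)²/(2·0.6²)) = 0.664904·exp(-24.50000) = 1.52245e-11
  f_B = (1/(1.1·√(2π)))·exp(−(4.2−7.5)²/(2·1.1²)) = 0.362675·exp(-4.50000) = 0.00402895
  f_C = (1/(1.3·√(2π)))·exp(−(4.2−7.9)²/(2·1.3²)) = 0.306879·exp(-4.05030) = 0.00534497
Multiply by the mixture weights:
  π_A·f_A = 0.29 × 1.52245e-11 = 4.41511e-12
  π_B·f_B = 0.36 × 0.00402895 = 0.00145042
  π_C·f_C = 0.35 × 0.00534497 = 0.00187074
Normaliser: 4.41511e-12 + 0.00145042 + 0.00187074 = 0.00332116
Responsibility of Population B: 0.00145042 / 0.00332116 ≈ 0.4367

0.4367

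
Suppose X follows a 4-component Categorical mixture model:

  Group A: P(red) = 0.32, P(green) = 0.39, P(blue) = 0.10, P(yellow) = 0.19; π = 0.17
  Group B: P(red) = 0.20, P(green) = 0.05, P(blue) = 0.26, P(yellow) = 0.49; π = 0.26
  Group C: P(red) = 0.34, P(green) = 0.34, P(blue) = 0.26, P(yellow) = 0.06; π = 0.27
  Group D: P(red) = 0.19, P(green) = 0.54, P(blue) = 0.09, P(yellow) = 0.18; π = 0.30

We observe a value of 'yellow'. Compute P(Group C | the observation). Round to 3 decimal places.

0.070

By Bayes' theorem, P(k | x) = w_k f_k(x) / Σ_j w_j f_j(x).
Component likelihoods at x = 'yellow':
  p_A = 0.19
  p_B = 0.49
  p_C = 0.06
  p_D = 0.18
Multiply by the mixture weights:
  w_A·p_A = 0.17 × 0.19 = 0.0323
  w_B·p_B = 0.26 × 0.49 = 0.1274
  w_C·p_C = 0.27 × 0.06 = 0.0162
  w_D·p_D = 0.30 × 0.18 = 0.054
Sum: 0.0323 + 0.1274 + 0.0162 + 0.054 = 0.2299
So the posterior for Group C is 0.0162 / 0.2299 ≈ 0.070.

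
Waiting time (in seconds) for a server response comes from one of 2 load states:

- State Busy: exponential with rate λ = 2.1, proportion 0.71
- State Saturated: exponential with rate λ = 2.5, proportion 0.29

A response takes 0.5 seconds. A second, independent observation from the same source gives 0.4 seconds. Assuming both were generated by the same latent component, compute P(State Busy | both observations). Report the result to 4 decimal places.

0.7123

By Bayes' theorem, P(k | x) = π_k f_k(x) / Σ_j π_j f_j(x).
Since both observations come from the same component, the likelihood for component k is f_k(x₁)·f_k(x₂).
  p_Busy = [2.1·e^(−2.1·0.5) = 2.1·e^(−1.0500) = 0.734869] × [0.906592] = 0.666227
  p_Saturated = [2.5·e^(−2.5·0.5) = 2.5·e^(−1.2500) = 0.716262] × [0.919699] = 0.658745
Unnormalised posteriors:
  π_Busy·p_Busy = 0.71 × 0.666227 = 0.473021
  π_Saturated·p_Saturated = 0.29 × 0.658745 = 0.191036
Marginal: 0.473021 + 0.191036 = 0.664057
Responsibility of State Busy: 0.473021 / 0.664057 ≈ 0.7123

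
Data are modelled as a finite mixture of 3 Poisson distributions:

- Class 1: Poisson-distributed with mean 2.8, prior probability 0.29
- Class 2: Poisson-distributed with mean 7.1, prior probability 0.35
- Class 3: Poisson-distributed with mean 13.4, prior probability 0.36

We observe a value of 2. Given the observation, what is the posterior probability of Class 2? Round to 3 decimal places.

0.095

The responsibility of component k is π_k f_k(x) divided by Σ_j π_j f_j(x).
Evaluate each component's likelihood at the observed value:
  p_1 = 0.238375
  p_2 = 0.0207968
  p_3 = 0.00013603
Weight by the priors:
  π_1·p_1 = 0.29 × 0.238375 = 0.0691289
  π_2·p_2 = 0.35 × 0.0207968 = 0.00727887
  π_3·p_3 = 0.36 × 0.00013603 = 4.89707e-05
Denominator: 0.0691289 + 0.00727887 + 4.89707e-05 = 0.0764567
P(Class 2 | 2) = 0.00727887 / 0.0764567 ≈ 0.095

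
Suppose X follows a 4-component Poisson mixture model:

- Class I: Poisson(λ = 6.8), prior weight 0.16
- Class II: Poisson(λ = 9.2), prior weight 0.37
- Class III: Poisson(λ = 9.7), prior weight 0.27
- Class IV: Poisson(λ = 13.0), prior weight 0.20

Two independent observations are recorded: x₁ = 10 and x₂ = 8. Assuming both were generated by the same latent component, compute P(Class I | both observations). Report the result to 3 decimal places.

Posterior ∝ prior × likelihood, so P(k | x) ∝ π_k f_k(x); normalise over all components.
Since both observations come from the same component, the likelihood for component k is f_k(x₁)·f_k(x₂).
  f_I = [0.0648819] × [0.126284] = 0.00819355
  f_II = [0.12095] × [0.128609] = 0.0155553
  f_III = [0.124537] × [0.119123] = 0.0148352
  f_IV = [0.0858702] × [0.0457297] = 0.00392681
Multiply by the mixture weights:
  π_I·f_I = 0.16 × 0.00819355 = 0.00131097
  π_II·f_II = 0.37 × 0.0155553 = 0.00575547
  π_III·f_III = 0.27 × 0.0148352 = 0.00400552
  π_IV·f_IV = 0.20 × 0.00392681 = 0.000785363
Marginal: 0.00131097 + 0.00575547 + 0.00400552 + 0.000785363 = 0.0118573
Responsibility of Class I: 0.00131097 / 0.0118573 ≈ 0.111

0.111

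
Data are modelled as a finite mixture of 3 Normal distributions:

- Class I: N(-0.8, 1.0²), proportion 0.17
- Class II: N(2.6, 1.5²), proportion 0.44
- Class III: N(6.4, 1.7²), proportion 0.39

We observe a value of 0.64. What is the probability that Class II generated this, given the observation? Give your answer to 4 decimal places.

0.6718

Posterior ∝ prior × likelihood, so P(k | x) ∝ π_k f_k(x); normalise over all components.
Evaluate each component's likelihood at the observed value:
  f_I = (1/(1.0·√(2π)))·exp(−(0.64−-0.8)²/(2·1.0²)) = 0.398942·exp(-1.03680) = 0.14146
  f_II = (1/(1.5·√(2π)))·exp(−(0.64−2.6)²/(2·1.5²)) = 0.265962·exp(-0.85369) = 0.113257
  f_III = (1/(1.7·√(2π)))·exp(−(0.64−6.4)²/(2·1.7²)) = 0.234672·exp(-5.74007) = 0.000754364
Weight by the priors:
  π_I·f_I = 0.17 × 0.14146 = 0.0240482
  π_II·f_II = 0.44 × 0.113257 = 0.0498332
  π_III·f_III = 0.39 × 0.000754364 = 0.000294202
Sum: 0.0240482 + 0.0498332 + 0.000294202 = 0.0741756
P(Class II | x) ≈ 0.6718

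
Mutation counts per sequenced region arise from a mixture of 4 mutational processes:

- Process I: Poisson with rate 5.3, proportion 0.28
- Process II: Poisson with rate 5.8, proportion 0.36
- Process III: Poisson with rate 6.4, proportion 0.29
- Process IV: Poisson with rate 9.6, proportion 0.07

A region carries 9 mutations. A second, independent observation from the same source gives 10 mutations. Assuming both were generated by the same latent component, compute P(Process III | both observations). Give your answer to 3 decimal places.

0.362

Posterior ∝ prior × likelihood, so P(k | x) ∝ π_k f_k(x); normalise over all components.
Since both observations come from the same component, the likelihood for component k is f_k(x₁)·f_k(x₂).
  p_I = [0.0453899] × [0.0240566] = 0.00109193
  p_II = [0.0619699] × [0.0359426] = 0.00222736
  p_III = [0.0824844] × [0.05279] = 0.00435436
  p_IV = [0.129256] × [0.124086] = 0.0160389
Prior × likelihood for each component:
  π_I·p_I = 0.28 × 0.00109193 = 0.00030574
  π_II·p_II = 0.36 × 0.00222736 = 0.000801849
  π_III·p_III = 0.29 × 0.00435436 = 0.00126276
  π_IV·p_IV = 0.07 × 0.0160389 = 0.00112272
Denominator: 0.00030574 + 0.000801849 + 0.00126276 + 0.00112272 = 0.00349307
Responsibility of Process III: 0.00126276 / 0.00349307 ≈ 0.362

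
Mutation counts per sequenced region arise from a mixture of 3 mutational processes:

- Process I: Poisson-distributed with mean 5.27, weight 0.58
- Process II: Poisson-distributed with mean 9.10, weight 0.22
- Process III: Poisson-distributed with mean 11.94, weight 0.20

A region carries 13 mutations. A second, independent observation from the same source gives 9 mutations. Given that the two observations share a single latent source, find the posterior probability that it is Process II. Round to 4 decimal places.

0.4433

By Bayes' theorem, P(k | x) = w_k f_k(x) / Σ_j w_j f_j(x).
Since both observations come from the same component, the likelihood for component k is f_k(x₁)·f_k(x₂).
  f_I = [0.00199768] × [0.0444427] = 8.87823e-05
  f_II = [0.0526233] × [0.131683] = 0.00692959
  f_III = [0.105027] × [0.0886747] = 0.00931321
Multiply by the mixture weights:
  w_I·f_I = 0.58 × 8.87823e-05 = 5.14937e-05
  w_II·f_II = 0.22 × 0.00692959 = 0.00152451
  w_III·f_III = 0.20 × 0.00931321 = 0.00186264
Marginal: 5.14937e-05 + 0.00152451 + 0.00186264 = 0.00343865
P(Process II | data) ≈ 0.4433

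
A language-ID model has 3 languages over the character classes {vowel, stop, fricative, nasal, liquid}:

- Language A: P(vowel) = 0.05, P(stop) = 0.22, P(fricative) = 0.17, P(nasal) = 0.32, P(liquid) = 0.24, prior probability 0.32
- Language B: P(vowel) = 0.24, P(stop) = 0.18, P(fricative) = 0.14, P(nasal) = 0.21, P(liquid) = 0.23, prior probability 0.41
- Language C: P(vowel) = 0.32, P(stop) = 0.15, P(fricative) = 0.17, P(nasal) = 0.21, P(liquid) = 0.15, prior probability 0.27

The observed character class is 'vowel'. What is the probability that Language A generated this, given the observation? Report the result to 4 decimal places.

Posterior ∝ prior × likelihood, so P(k | x) ∝ π_k f_k(x); normalise over all components.
Evaluate each component's likelihood at the observed value:
  f_A = P(vowel | comp) = 0.05
  f_B = P(vowel | comp) = 0.24
  f_C = P(vowel | comp) = 0.32
Prior × likelihood for each component:
  π_A·f_A = 0.32 × 0.05 = 0.016
  π_B·f_B = 0.41 × 0.24 = 0.0984
  π_C·f_C = 0.27 × 0.32 = 0.0864
Marginal: 0.016 + 0.0984 + 0.0864 = 0.2008
P(Language A | x) = 0.016 / 0.2008 ≈ 0.0797

0.0797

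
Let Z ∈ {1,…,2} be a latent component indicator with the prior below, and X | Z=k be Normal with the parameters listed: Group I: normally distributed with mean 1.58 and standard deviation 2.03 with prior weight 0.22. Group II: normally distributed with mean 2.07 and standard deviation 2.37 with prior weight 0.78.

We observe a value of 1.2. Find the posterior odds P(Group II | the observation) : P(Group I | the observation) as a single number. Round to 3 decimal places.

2.889

The posterior odds equal the prior odds times the likelihood ratio: (π_i/π_j)·(f_i(x)/f_j(x)).
Normal densities:
  f_I = 0.19311
  f_II = 0.157362
0.122742 / 0.0424842 ≈ 2.889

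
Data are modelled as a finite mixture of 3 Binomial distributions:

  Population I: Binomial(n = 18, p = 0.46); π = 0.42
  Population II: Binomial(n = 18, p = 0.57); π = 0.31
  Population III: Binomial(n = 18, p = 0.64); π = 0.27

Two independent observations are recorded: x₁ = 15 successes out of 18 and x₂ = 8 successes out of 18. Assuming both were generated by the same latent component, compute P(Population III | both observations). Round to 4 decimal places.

Apply Bayes' rule: the posterior for each component is proportional to its prior times its likelihood at x.
Since both observations come from the same component, the likelihood for component k is f_k(x₁)·f_k(x₂).
  L_I = [0.00112264] × [0.184951] = 0.000207633
  L_II = [0.0141325] × [0.105376] = 0.00148922
  L_III = [0.04713] × [0.0450321] = 0.00212236
Weight by the priors:
  w_I·L_I = 0.42 × 0.000207633 = 8.72059e-05
  w_II·L_II = 0.31 × 0.00148922 = 0.000461659
  w_III·L_III = 0.27 × 0.00212236 = 0.000573038
Normaliser: 8.72059e-05 + 0.000461659 + 0.000573038 = 0.0011219
P(Population III | x₁, x₂) = 0.000573038 / 0.0011219 ≈ 0.5108

0.5108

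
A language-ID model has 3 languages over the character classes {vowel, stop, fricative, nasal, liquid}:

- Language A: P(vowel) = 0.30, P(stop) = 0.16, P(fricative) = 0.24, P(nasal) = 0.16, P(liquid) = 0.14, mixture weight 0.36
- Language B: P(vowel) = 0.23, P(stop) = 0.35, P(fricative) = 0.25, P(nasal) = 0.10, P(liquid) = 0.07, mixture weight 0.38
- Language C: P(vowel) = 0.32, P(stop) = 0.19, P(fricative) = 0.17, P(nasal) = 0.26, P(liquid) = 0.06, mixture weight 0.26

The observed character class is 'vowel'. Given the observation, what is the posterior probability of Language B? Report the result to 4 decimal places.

Posterior ∝ prior × likelihood, so P(k | x) ∝ π_k f_k(x); normalise over all components.
Component likelihoods at x = 'vowel':
  L_A = 0.3
  L_B = 0.23
  L_C = 0.32
Multiply by the mixture weights:
  π_A·L_A = 0.36 × 0.3 = 0.108
  π_B·L_B = 0.38 × 0.23 = 0.0874
  π_C·L_C = 0.26 × 0.32 = 0.0832
Denominator: 0.108 + 0.0874 + 0.0832 = 0.2786
So the posterior for Language B is 0.0874 / 0.2786 ≈ 0.3137.

0.3137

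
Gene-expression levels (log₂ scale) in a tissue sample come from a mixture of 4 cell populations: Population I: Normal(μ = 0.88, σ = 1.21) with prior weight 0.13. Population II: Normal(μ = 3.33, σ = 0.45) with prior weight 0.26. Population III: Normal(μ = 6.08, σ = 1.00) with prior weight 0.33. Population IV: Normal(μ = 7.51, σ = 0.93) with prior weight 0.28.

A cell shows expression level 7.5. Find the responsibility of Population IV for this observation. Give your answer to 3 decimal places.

P(component k | x) = π_k·f_k(x) / marginal(x), where marginal(x) = Σ_j π_j·f_j(x).
Normal densities:
  p_I = (1/(1.21·√(2π)))·exp(−(7.5−0.88)²/(2·1.21²)) = 0.329704·exp(-14.96633) = 1.04311e-07
  p_II = (1/(0.45·√(2π)))·exp(−(7.5−3.33)²/(2·0.45²)) = 0.886538·exp(-42.93556) = 1.99997e-19
  p_III = (1/(1.00·√(2π)))·exp(−(7.5−6.08)²/(2·1.00²)) = 0.398942·exp(-1.00820) = 0.145564
  p_IV = (1/(0.93·√(2π)))·exp(−(7.5−7.51)²/(2·0.93²)) = 0.428970·exp(-0.00006) = 0.428945
Multiply by the mixture weights:
  π_I·p_I = 0.13 × 1.04311e-07 = 1.35605e-08
  π_II·p_II = 0.26 × 1.99997e-19 = 5.19991e-20
  π_III·p_III = 0.33 × 0.145564 = 0.0480362
  π_IV·p_IV = 0.28 × 0.428945 = 0.120105
Evidence: 1.35605e-08 + 5.19991e-20 + 0.0480362 + 0.120105 = 0.168141
So the posterior for Population IV is 0.120105 / 0.168141 ≈ 0.714.

0.714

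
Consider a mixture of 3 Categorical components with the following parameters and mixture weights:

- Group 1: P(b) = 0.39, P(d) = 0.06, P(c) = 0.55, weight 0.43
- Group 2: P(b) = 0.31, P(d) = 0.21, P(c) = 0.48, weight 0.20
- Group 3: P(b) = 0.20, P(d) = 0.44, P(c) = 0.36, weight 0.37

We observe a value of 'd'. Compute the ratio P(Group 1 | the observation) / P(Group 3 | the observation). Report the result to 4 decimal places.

0.1585

The posterior odds equal the prior odds times the likelihood ratio: (w_i/w_j)·(f_i(x)/f_j(x)).
Evaluate each component's likelihood at the observed value:
  L_1 = P(d | comp) = 0.06
  L_2 = P(d | comp) = 0.21
  L_3 = P(d | comp) = 0.44
Odds = (0.43/0.37) × (0.06/0.44) = 1.16216 × 0.136364 ≈ 0.1585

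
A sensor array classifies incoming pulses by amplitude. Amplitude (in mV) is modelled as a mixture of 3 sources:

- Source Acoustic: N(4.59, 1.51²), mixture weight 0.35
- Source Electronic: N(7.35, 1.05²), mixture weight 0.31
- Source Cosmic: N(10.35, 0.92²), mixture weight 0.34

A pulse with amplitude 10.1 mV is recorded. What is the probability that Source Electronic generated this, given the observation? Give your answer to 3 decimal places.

Apply Bayes' rule: the posterior for each component is proportional to its prior times its likelihood at x.
Normal densities:
  L_Acoustic = (1/(1.51·√(2π)))·exp(−(10.1−4.59)²/(2·1.51²)) = 0.264200·exp(-6.65762) = 0.000339284
  L_Electronic = (1/(1.05·√(2π)))·exp(−(10.1−7.35)²/(2·1.05²)) = 0.379945·exp(-3.42971) = 0.0123089
  L_Cosmic = (1/(0.92·√(2π)))·exp(−(10.1−10.35)²/(2·0.92²)) = 0.433633·exp(-0.03692) = 0.417915
Unnormalised posteriors:
  π_Acoustic·L_Acoustic = 0.35 × 0.000339284 = 0.000118749
  π_Electronic·L_Electronic = 0.31 × 0.0123089 = 0.00381575
  π_Cosmic·L_Cosmic = 0.34 × 0.417915 = 0.142091
Normaliser: 0.000118749 + 0.00381575 + 0.142091 = 0.146025
So the posterior for Source Electronic is 0.00381575 / 0.146025 ≈ 0.026.

0.026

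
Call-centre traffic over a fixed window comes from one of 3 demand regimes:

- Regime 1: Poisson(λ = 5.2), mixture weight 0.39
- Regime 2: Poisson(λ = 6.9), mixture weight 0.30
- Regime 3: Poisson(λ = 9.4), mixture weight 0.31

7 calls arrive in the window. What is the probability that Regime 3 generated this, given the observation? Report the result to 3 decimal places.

0.271

By Bayes' theorem, P(k | x) = w_k f_k(x) / Σ_j w_j f_j(x).
Component likelihoods at x = 7 calls:
  p_1 = 0.112528
  p_2 = 0.148895
  p_3 = 0.106438
Unnormalised posteriors:
  w_1·p_1 = 0.39 × 0.112528 = 0.043886
  w_2·p_2 = 0.30 × 0.148895 = 0.0446686
  w_3·p_3 = 0.31 × 0.106438 = 0.0329957
Evidence: 0.043886 + 0.0446686 + 0.0329957 = 0.12155
P(Regime 3 | data) = 0.0329957 / 0.12155 ≈ 0.271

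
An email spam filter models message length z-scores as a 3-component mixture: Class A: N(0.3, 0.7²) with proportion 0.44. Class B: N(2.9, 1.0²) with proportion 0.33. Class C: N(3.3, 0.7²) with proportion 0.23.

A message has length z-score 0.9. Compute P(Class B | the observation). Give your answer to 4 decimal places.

0.0929

Apply Bayes' rule: the posterior for each component is proportional to its prior times its likelihood at x.
Normal densities:
  L_A = (1/(0.7·√(2π)))·exp(−(0.9−0.3)²/(2·0.7²)) = 0.569918·exp(-0.36735) = 0.394707
  L_B = (1/(1.0·√(2π)))·exp(−(0.9−2.9)²/(2·1.0²)) = 0.398942·exp(-2.00000) = 0.053991
  L_C = (1/(0.7·√(2π)))·exp(−(0.9−3.3)²/(2·0.7²)) = 0.569918·exp(-5.87755) = 0.0015967
Multiply by the mixture weights:
  w_A·L_A = 0.44 × 0.394707 = 0.173671
  w_B·L_B = 0.33 × 0.053991 = 0.017817
  w_C·L_C = 0.23 × 0.0015967 = 0.000367242
Sum: 0.173671 + 0.017817 + 0.000367242 = 0.191856
P(Class B | 0.9) = 0.017817 / 0.191856 ≈ 0.0929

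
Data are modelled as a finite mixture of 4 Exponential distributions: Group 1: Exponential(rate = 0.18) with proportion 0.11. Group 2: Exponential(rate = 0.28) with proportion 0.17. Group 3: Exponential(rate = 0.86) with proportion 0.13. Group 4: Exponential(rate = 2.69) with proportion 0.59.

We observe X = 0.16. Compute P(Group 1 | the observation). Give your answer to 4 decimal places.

0.0161

The responsibility of component k is π_k f_k(x) divided by Σ_j π_j f_j(x).
Evaluate each component's likelihood at the observed value:
  f_1 = 0.18·e^(−0.18·0.16) = 0.18·e^(−0.0288) = 0.17489
  f_2 = 0.28·e^(−0.28·0.16) = 0.28·e^(−0.0448) = 0.267733
  f_3 = 0.86·e^(−0.86·0.16) = 0.86·e^(−0.1376) = 0.749445
  f_4 = 2.69·e^(−2.69·0.16) = 2.69·e^(−0.4304) = 1.74917
Multiply by the mixture weights:
  π_1·f_1 = 0.11 × 0.17489 = 0.0192379
  π_2·f_2 = 0.17 × 0.267733 = 0.0455146
  π_3·f_3 = 0.13 × 0.749445 = 0.0974278
  π_4·f_4 = 0.59 × 1.74917 = 1.03201
Sum: 0.0192379 + 0.0455146 + 0.0974278 + 1.03201 = 1.19419
So the posterior for Group 1 is 0.0192379 / 1.19419 ≈ 0.0161.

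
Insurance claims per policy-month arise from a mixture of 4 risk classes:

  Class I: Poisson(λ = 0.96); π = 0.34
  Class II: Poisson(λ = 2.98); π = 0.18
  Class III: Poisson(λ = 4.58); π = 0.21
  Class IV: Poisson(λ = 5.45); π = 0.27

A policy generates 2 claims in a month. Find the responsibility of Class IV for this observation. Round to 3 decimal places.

0.123

By Bayes' theorem, P(k | x) = π_k f_k(x) / Σ_j π_j f_j(x).
Evaluate each component's likelihood at the observed value:
  p_I = e^(−0.96)·0.96^2/2! = 0.176437
  p_II = e^(−2.98)·2.98^2/2! = 0.22553
  p_III = e^(−4.58)·4.58^2/2! = 0.107555
  p_IV = e^(−5.45)·5.45^2/2! = 0.0638055
Unnormalised posteriors:
  π_I·p_I = 0.34 × 0.176437 = 0.0599886
  π_II·p_II = 0.18 × 0.22553 = 0.0405955
  π_III·p_III = 0.21 × 0.107555 = 0.0225866
  π_IV·p_IV = 0.27 × 0.0638055 = 0.0172275
Evidence: 0.0599886 + 0.0405955 + 0.0225866 + 0.0172275 = 0.140398
P(Class IV | the observation) ≈ 0.123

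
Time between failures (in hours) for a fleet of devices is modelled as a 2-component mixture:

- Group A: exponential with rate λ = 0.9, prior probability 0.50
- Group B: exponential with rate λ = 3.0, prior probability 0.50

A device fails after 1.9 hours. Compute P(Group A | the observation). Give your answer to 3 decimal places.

Posterior ∝ prior × likelihood, so P(k | x) ∝ π_k f_k(x); normalise over all components.
Component likelihoods at x = 1.9 hours:
  p_A = 0.9·e^(−0.9·1.9) = 0.9·e^(−1.7100) = 0.162779
  p_B = 3.0·e^(−3.0·1.9) = 3.0·e^(−5.7000) = 0.0100379
Prior × likelihood for each component:
  π_A·p_A = 0.50 × 0.162779 = 0.0813896
  π_B·p_B = 0.50 × 0.0100379 = 0.00501895
Normaliser: 0.0813896 + 0.00501895 = 0.0864086
Responsibility of Group A: 0.0813896 / 0.0864086 ≈ 0.942

0.942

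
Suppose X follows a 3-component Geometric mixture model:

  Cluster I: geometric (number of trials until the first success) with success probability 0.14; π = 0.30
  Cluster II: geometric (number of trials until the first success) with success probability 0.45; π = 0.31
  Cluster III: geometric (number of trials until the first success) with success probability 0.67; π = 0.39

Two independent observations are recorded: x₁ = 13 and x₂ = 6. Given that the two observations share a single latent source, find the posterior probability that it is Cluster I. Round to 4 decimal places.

Apply Bayes' rule: the posterior for each component is proportional to its prior times its likelihood at x.
Since both observations come from the same component, the likelihood for component k is f_k(x₁)·f_k(x₂).
  L_I = [0.14·(1−0.14)^12 = 0.14·0.163675 = 0.0229145] × [0.0658598] = 0.00150914
  L_II = [0.45·(1−0.45)^12 = 0.45·0.000766218 = 0.000344798] × [0.0226478] = 7.80892e-06
  L_III = [0.67·(1−0.67)^12 = 0.67·1.66789e-06 = 1.11749e-06] × [0.00262207] = 2.93013e-09
Multiply by the mixture weights:
  P(Z=I)·L_I = 0.30 × 0.00150914 = 0.000452742
  P(Z=II)·L_II = 0.31 × 7.80892e-06 = 2.42076e-06
  P(Z=III)·L_III = 0.39 × 2.93013e-09 = 1.14275e-09
Marginal: 0.000452742 + 2.42076e-06 + 1.14275e-09 = 0.000455164
P(Cluster I | x) = 0.000452742 / 0.000455164 ≈ 0.9947

0.9947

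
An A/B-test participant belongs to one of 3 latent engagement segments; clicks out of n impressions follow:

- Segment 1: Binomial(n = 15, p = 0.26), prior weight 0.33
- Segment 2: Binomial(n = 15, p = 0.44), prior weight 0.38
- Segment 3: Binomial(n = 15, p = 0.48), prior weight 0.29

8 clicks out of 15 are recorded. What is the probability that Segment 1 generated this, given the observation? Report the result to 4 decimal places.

0.0454

Apply Bayes' rule: the posterior for each component is proportional to its prior times its likelihood at x.
Component likelihoods at x = 8 clicks out of 15:
  p_1 = C(15,8)·0.26^8·0.74^7 = 6435·2.08827e-05·0.121513 = 0.0163289
  p_2 = C(15,8)·0.44^8·0.56^7 = 6435·0.00140482·0.0172709 = 0.15613
  p_3 = C(15,8)·0.48^8·0.52^7 = 6435·0.00281793·0.0102807 = 0.186424
Prior × likelihood for each component:
  P(Z=1)·p_1 = 0.33 × 0.0163289 = 0.00538854
  P(Z=2)·p_2 = 0.38 × 0.15613 = 0.0593294
  P(Z=3)·p_3 = 0.29 × 0.186424 = 0.054063
Denominator: 0.00538854 + 0.0593294 + 0.054063 = 0.118781
P(Segment 1 | x) = 0.00538854 / 0.118781 ≈ 0.0454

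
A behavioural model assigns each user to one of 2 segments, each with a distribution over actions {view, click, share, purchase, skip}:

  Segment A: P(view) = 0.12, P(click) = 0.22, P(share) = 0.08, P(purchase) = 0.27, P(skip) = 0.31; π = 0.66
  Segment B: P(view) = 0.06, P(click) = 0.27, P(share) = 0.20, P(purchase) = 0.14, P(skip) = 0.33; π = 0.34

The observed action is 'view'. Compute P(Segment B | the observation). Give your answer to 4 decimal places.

Apply Bayes' rule: the posterior for each component is proportional to its prior times its likelihood at x.
Component likelihoods at x = 'view':
  f_A = P(view | comp) = 0.12
  f_B = P(view | comp) = 0.06
Prior × likelihood for each component:
  π_A·f_A = 0.66 × 0.12 = 0.0792
  π_B·f_B = 0.34 × 0.06 = 0.0204
Marginal: 0.0792 + 0.0204 = 0.0996
P(Segment B | x) = 0.0204 / 0.0996 ≈ 0.2048

0.2048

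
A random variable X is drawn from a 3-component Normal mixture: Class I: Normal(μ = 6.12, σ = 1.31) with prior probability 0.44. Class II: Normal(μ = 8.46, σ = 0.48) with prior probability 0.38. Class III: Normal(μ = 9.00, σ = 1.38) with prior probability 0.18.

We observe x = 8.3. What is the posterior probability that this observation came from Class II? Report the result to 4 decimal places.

By Bayes' theorem, P(k | x) = π_k f_k(x) / Σ_j π_j f_j(x).
Normal densities:
  f_I = (1/(1.31·√(2π)))·exp(−(8.3−6.12)²/(2·1.31²)) = 0.304536·exp(-1.38465) = 0.0762592
  f_II = (1/(0.48·√(2π)))·exp(−(8.3−8.46)²/(2·0.48²)) = 0.831130·exp(-0.05556) = 0.786215
  f_III = (1/(1.38·√(2π)))·exp(−(8.3−9.00)²/(2·1.38²)) = 0.289089·exp(-0.12865) = 0.25419
Prior × likelihood for each component:
  π_I·f_I = 0.44 × 0.0762592 = 0.0335541
  π_II·f_II = 0.38 × 0.786215 = 0.298762
  π_III·f_III = 0.18 × 0.25419 = 0.0457543
Denominator: 0.0335541 + 0.298762 + 0.0457543 = 0.37807
So the posterior for Class II is 0.298762 / 0.37807 ≈ 0.7902.

0.7902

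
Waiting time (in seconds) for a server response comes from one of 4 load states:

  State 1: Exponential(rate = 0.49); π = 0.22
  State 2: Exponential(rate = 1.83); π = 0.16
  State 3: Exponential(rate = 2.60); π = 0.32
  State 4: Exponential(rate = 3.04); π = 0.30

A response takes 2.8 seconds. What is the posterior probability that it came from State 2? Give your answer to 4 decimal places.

Apply Bayes' rule: the posterior for each component is proportional to its prior times its likelihood at x.
Component likelihoods at x = 2.8 seconds:
  L_1 = 0.124264
  L_2 = 0.0108925
  L_3 = 0.00179188
  L_4 = 0.000611166
Unnormalised posteriors:
  P(Z=1)·L_1 = 0.22 × 0.124264 = 0.027338
  P(Z=2)·L_2 = 0.16 × 0.0108925 = 0.00174279
  P(Z=3)·L_3 = 0.32 × 0.00179188 = 0.000573402
  P(Z=4)·L_4 = 0.30 × 0.000611166 = 0.00018335
Denominator: 0.027338 + 0.00174279 + 0.000573402 + 0.00018335 = 0.0298375
Responsibility of State 2: 0.00174279 / 0.0298375 ≈ 0.0584

0.0584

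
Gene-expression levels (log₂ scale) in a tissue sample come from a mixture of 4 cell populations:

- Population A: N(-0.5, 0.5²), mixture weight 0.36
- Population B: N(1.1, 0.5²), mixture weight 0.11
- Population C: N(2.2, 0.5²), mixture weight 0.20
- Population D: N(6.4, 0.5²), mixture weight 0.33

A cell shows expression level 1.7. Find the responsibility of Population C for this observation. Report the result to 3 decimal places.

0.694

P(component k | x) = w_k·f_k(x) / marginal(x), where marginal(x) = Σ_j w_j·f_j(x).
Component likelihoods at x = 1.7:
  p_A = (1/(0.5·√(2π)))·exp(−(1.7−-0.5)²/(2·0.5²)) = 0.797885·exp(-9.68000) = 4.98849e-05
  p_B = (1/(0.5·√(2π)))·exp(−(1.7−1.1)²/(2·0.5²)) = 0.797885·exp(-0.72000) = 0.388372
  p_C = (1/(0.5·√(2π)))·exp(−(1.7−2.2)²/(2·0.5²)) = 0.797885·exp(-0.50000) = 0.483941
  p_D = (1/(0.5·√(2π)))·exp(−(1.7−6.4)²/(2·0.5²)) = 0.797885·exp(-44.18000) = 5.18573e-20
Multiply by the mixture weights:
  w_A·p_A = 0.36 × 4.98849e-05 = 1.79586e-05
  w_B·p_B = 0.11 × 0.388372 = 0.0427209
  w_C·p_C = 0.20 × 0.483941 = 0.0967883
  w_D·p_D = 0.33 × 5.18573e-20 = 1.71129e-20
Marginal: 1.79586e-05 + 0.0427209 + 0.0967883 + 1.71129e-20 = 0.139527
So the posterior for Population C is 0.0967883 / 0.139527 ≈ 0.694.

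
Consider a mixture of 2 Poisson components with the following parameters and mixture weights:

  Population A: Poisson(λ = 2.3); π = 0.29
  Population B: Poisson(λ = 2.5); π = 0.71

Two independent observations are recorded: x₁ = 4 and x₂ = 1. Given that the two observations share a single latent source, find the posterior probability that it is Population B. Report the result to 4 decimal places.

Posterior ∝ prior × likelihood, so P(k | x) ∝ P(Z=k) f_k(x); normalise over all components.
Since both observations come from the same component, the likelihood for component k is f_k(x₁)·f_k(x₂).
  f_A = [0.116902] × [0.230595] = 0.0269571
  f_B = [0.133602] × [0.205212] = 0.0274168
Multiply by the mixture weights:
  P(Z=A)·f_A = 0.29 × 0.0269571 = 0.00781756
  P(Z=B)·f_B = 0.71 × 0.0274168 = 0.0194659
Normaliser: 0.00781756 + 0.0194659 = 0.0272835
So the posterior for Population B is 0.0194659 / 0.0272835 ≈ 0.7135.

0.7135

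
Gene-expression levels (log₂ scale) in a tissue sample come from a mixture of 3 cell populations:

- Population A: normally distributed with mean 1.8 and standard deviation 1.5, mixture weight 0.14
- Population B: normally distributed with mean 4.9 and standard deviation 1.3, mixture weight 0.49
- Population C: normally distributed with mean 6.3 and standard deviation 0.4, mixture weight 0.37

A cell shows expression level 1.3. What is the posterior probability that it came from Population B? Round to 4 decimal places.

0.0845

Posterior ∝ prior × likelihood, so P(k | x) ∝ w_k f_k(x); normalise over all components.
Evaluate each component's likelihood at the observed value:
  p_A = 0.251589
  p_B = 0.0066335
  p_C = 1.1738e-34
Multiply by the mixture weights:
  w_A·p_A = 0.14 × 0.251589 = 0.0352224
  w_B·p_B = 0.49 × 0.0066335 = 0.00325042
  w_C·p_C = 0.37 × 1.1738e-34 = 4.34306e-35
Sum: 0.0352224 + 0.00325042 + 4.34306e-35 = 0.0384729
P(Population B | 1.3) ≈ 0.0845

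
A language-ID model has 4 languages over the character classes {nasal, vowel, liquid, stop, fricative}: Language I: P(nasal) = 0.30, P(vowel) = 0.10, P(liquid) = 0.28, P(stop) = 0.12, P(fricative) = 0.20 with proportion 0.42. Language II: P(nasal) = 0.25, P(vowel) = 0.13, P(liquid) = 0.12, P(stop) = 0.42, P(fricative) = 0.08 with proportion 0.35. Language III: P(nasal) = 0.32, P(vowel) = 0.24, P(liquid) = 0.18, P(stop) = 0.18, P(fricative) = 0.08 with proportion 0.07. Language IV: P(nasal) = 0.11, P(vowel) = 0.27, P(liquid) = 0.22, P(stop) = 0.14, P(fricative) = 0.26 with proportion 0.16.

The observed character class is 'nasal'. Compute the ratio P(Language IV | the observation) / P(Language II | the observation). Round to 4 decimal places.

0.2011

Posterior odds = (π_i f_i(x)) / (π_j f_j(x)); the normalising sum cancels.
Categorical probabilities:
  p_I = 0.3
  p_II = 0.25
  p_III = 0.32
  p_IV = 0.11
0.0176 / 0.0875 ≈ 0.2011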